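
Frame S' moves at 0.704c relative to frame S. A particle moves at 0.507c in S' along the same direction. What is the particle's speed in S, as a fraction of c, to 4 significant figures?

u ≈ 0.8925c

Relativistic velocity addition: u = (u' + v)/(1 + u'v/c²)
= (0.507 + 0.704)/(1 + 0.507×0.704) = 1.211/1.35693 = 0.8925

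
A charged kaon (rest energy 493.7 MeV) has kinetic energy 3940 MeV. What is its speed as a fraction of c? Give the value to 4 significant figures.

β ≈ 0.9938

γ = 1 + K/(m₀c²) = 1 + 3940/493.7 = 8.98055
β = √(1 − 1/γ²) = 0.9938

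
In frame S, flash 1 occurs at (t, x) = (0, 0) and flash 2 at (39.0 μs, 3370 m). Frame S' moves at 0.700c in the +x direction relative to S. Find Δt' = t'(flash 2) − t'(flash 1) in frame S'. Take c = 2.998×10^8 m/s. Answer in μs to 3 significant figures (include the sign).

Δt' ≈ 43.6 μs

γ = 1/√(1 − 0.700²) = 1.4003
Δt' = γ(Δt − vΔx/c²) = 1.4003 × (39.0 μs − 0.700×3370 m / (2.998×10^8 m/s))
= 1.4003 × (31.131 μs) = 43.6 μs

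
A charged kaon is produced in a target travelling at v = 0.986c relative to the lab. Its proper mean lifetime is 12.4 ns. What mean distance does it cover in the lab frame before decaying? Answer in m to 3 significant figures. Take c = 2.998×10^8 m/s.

γ = 1/√(1 − 0.986²) = 5.9972
Dilated lifetime: Δt = γτ₀ = 5.9972 × 12.4 ns = 74.365 ns
d = vΔt = 0.986c × 74.365 ns = 2.9560×10^8 m/s × 7.4365×10^-8 s = 22.0 m

d ≈ 22.0 m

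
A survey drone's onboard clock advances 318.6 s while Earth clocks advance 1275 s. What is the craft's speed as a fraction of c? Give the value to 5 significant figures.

β ≈ 0.96828

γ = Δt/τ₀ = 1275/318.6 = 4.001883
β = √(1 − 1/γ²) = √(1 − 1/4.001883²) = 0.96828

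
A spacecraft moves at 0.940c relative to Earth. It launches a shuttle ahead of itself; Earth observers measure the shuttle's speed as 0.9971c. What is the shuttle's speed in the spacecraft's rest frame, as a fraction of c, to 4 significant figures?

u' ≈ 0.9103c

Inverse velocity addition: u' = (u − v)/(1 − uv/c²)
= (0.9971 − 0.940)/(1 − 0.9971×0.940) = 0.05710/0.0627260 = 0.9103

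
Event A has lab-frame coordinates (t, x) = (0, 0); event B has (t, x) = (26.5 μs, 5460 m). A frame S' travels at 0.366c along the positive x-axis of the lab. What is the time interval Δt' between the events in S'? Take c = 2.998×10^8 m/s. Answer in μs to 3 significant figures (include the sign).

γ = 1/√(1 − 0.366²) = 1.0746
Δt' = γ(Δt − vΔx/c²) = 1.0746 × (26.5 μs − 0.366×5460 m / (2.998×10^8 m/s))
= 1.0746 × (19.834 μs) = 21.3 μs

Δt' ≈ 21.3 μs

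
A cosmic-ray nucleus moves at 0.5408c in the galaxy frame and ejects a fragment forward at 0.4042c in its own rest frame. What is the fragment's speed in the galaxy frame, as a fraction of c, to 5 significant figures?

Compose boost 2: (0.4042 + 0.5408)/(1 + 0.4042×0.5408) = 0.94500/1.218591 = 0.77549

u ≈ 0.77549c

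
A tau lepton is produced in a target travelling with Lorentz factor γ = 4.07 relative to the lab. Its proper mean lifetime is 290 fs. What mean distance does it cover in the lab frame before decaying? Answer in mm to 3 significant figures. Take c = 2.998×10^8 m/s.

d ≈ 0.343 mm

β = √(1 − 1/γ²) = √(1 − 1/4.07²) = 0.96935
Dilated lifetime: Δt = γτ₀ = 4.07 × 290 fs = 1180.3 fs
d = vΔt = 0.96935c × 1180.3 fs = 2.9061×10^8 m/s × 1.1803×10^-12 s = 0.343 mm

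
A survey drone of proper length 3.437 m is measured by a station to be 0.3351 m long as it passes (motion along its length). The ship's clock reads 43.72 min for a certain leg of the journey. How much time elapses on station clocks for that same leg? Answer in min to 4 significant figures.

Length contraction ⇒ γ = L₀/L = 3.437/0.3351 = 10.2566
Time dilation: Δt = γτ₀ = 10.2566 × 43.72 min = 448.4 min

Δt ≈ 448.4 min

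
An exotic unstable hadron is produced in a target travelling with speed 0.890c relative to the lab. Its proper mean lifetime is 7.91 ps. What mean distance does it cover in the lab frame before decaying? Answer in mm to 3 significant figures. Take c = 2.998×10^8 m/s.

γ = 1/√(1 − 0.890²) = 2.1932
Dilated lifetime: Δt = γτ₀ = 2.1932 × 7.91 ps = 17.348 ps
d = vΔt = 0.890c × 17.348 ps = 2.6682×10^8 m/s × 1.7348×10^-11 s = 4.63 mm

d ≈ 4.63 mm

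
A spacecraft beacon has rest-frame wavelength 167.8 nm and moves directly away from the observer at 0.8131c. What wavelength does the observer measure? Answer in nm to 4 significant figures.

Relativistic Doppler: λ_obs = λ_src √((1+β)/(1−β))
= 167.8 × √(1.81310/0.186900) = 167.8 × 3.11463 = 522.6 nm

λ_obs ≈ 522.6 nm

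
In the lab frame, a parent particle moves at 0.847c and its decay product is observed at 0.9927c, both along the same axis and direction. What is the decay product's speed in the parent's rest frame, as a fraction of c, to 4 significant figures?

Inverse velocity addition: u' = (u − v)/(1 − uv/c²)
= (0.9927 − 0.847)/(1 − 0.9927×0.847) = 0.1457/0.159183 = 0.9153

u' ≈ 0.9153c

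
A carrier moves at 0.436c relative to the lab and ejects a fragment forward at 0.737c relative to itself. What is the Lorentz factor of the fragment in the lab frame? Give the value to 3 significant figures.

γ ≈ 2.17

u_lab = (0.737 + 0.436)/(1 + 0.737×0.436) = 1.173/1.32133 = 0.887741
γ = 1/√(1 − 0.887741²) = 2.17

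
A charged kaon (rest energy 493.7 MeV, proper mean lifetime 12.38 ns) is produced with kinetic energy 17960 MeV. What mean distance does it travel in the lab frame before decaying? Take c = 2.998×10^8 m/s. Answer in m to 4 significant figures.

γ = 1 + K/(m₀c²) = 1 + 17960/493.7 = 37.3784
β = √(1 − 1/γ²) = 0.999642
Dilated lifetime: γτ₀ = 37.3784 × 12.38 ns = 462.744 ns
d = βc·γτ₀ = 0.999642 × (2.998×10^8 m/s) × 4.62744×10^-7 s = 138.7 m

d ≈ 138.7 m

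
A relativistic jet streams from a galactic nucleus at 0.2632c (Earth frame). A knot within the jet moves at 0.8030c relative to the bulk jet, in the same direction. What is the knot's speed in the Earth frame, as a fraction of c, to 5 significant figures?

u ≈ 0.88018c

Relativistic velocity addition: u = (u' + v)/(1 + u'v/c²)
= (0.8030 + 0.2632)/(1 + 0.8030×0.2632) = 1.0662/1.211350 = 0.88018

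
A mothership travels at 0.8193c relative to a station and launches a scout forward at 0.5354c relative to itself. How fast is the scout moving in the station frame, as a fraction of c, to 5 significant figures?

Compose boost 2: (0.5354 + 0.8193)/(1 + 0.5354×0.8193) = 1.3547/1.438653 = 0.94164

u ≈ 0.94164c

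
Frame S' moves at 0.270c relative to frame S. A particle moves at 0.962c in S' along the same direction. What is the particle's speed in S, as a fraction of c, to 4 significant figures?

u ≈ 0.9780c

Relativistic velocity addition: u = (u' + v)/(1 + u'v/c²)
= (0.962 + 0.270)/(1 + 0.962×0.270) = 1.232/1.25974 = 0.9780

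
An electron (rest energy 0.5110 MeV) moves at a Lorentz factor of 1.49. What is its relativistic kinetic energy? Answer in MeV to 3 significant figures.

γ = 1.49 (given)
K = (γ − 1)m₀c² = (1.49 − 1) × 0.5110 MeV = 0.49000 × 0.5110 MeV = 0.250 MeV

K ≈ 0.250 MeV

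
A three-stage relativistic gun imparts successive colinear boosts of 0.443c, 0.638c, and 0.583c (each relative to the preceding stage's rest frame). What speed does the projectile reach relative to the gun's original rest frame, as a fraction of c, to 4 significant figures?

Compose boost 2: (0.638 + 0.443)/(1 + 0.638×0.443) = 1.081/1.28263 = 0.842797
Compose boost 3: (0.583 + 0.842797)/(1 + 0.583×0.842797) = 1.42580/1.49135 = 0.9560

u ≈ 0.9560c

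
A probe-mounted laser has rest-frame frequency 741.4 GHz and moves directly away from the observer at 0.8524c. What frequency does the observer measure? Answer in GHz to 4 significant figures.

f_obs ≈ 209.3 GHz

Relativistic Doppler: f_obs = f_src √((1−β)/(1+β))
= 741.4 × √(0.147600/1.85240) = 741.4 × 0.282277 = 209.3 GHz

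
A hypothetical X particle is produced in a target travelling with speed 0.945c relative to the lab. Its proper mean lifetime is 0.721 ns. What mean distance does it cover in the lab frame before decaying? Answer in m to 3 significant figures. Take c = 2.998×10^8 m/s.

γ = 1/√(1 − 0.945²) = 3.0574
Dilated lifetime: Δt = γτ₀ = 3.0574 × 0.721 ns = 2.2044 ns
d = vΔt = 0.945c × 2.2044 ns = 2.8331×10^8 m/s × 2.2044×10^-9 s = 0.625 m

d ≈ 0.625 m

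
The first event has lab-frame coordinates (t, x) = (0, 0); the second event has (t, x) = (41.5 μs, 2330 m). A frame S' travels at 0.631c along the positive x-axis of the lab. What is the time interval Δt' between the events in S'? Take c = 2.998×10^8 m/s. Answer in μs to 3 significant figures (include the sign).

γ = 1/√(1 − 0.631²) = 1.2890
Δt' = γ(Δt − vΔx/c²) = 1.2890 × (41.5 μs − 0.631×2330 m / (2.998×10^8 m/s))
= 1.2890 × (36.596 μs) = 47.2 μs

Δt' ≈ 47.2 μs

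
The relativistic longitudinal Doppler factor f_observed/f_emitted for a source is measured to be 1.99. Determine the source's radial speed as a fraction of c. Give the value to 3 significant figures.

f_obs/f_src = √((1+β)/(1−β)) = 1.99  ⇒  (1+β)/(1−β) = 3.9601
β = |1 − D²|/(1 + D²) = |1 − 3.9601|/(1 + 3.9601) = 0.597

β ≈ 0.597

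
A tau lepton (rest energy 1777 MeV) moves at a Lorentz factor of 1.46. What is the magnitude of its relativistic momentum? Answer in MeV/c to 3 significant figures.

p ≈ 1890 MeV/c

β = √(1 − 1/γ²) = √(1 − 1/1.46²) = 0.72861
p = γβm₀c = 1.46 × 0.72861 × 1777 MeV/c = 1890 MeV/c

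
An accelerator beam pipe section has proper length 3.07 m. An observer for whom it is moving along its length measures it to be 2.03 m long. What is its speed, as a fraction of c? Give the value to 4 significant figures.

β ≈ 0.7502

γ = L₀/L = 3.07/2.03 = 1.51232
β = √(1 − 1/γ²) = 0.7502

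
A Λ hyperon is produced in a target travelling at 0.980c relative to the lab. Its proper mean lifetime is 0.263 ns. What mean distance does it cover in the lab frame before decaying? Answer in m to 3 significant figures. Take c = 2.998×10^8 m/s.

d ≈ 0.388 m

γ = 1/√(1 − 0.980²) = 5.0252
Dilated lifetime: Δt = γτ₀ = 5.0252 × 0.263 ns = 1.3216 ns
d = vΔt = 0.980c × 1.3216 ns = 2.9380×10^8 m/s × 1.3216×10^-9 s = 0.388 m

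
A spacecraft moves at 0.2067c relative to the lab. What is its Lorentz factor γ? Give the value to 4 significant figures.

γ ≈ 1.022

γ = 1/√(1 − β²) = 1/√(1 − 0.2067²) = 1/√(0.957275) = 1.022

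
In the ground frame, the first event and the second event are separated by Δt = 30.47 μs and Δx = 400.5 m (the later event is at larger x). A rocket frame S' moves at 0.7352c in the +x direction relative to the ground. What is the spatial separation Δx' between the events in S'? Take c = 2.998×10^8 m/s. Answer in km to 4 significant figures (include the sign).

Δx' ≈ -9.317 km

γ = 1/√(1 − 0.7352²) = 1.47525
Δx' = γ(Δx − vΔt) = 1.47525 × (400.5 m − 0.7352×(2.998×10^8 m/s)×30.47×10^-6 s)
= 1.47525 × (-6315.48 m) = -9.317 km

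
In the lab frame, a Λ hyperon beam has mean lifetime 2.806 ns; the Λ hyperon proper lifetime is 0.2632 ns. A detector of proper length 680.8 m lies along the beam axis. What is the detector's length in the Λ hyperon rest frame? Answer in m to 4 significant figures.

Time dilation ⇒ γ = Δt/τ₀ = 2.806/0.2632 = 10.6611
Length contraction: L = L₀/γ = 680.8/10.6611 = 63.86 m

L ≈ 63.86 m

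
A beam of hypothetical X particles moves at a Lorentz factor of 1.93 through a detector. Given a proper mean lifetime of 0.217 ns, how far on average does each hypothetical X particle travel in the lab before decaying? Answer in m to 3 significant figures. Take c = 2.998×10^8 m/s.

β = √(1 − 1/γ²) = √(1 − 1/1.93²) = 0.85530
Dilated lifetime: Δt = γτ₀ = 1.93 × 0.217 ns = 0.41881 ns
d = vΔt = 0.85530c × 0.41881 ns = 2.5642×10^8 m/s × 4.1881×10^-10 s = 0.107 m

d ≈ 0.107 m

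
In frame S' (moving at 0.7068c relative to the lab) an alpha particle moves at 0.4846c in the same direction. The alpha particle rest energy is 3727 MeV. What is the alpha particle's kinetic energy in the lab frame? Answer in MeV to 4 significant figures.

u_lab = (0.4846 + 0.7068)/(1 + 0.4846×0.7068) = 0.8874387
γ = 1/√(1 − 0.8874387²) = 2.16955
K = (γ − 1)m₀c² = (2.16955 − 1) × 3727 = 1.16955 × 3727 = 4359 MeV

K ≈ 4359 MeV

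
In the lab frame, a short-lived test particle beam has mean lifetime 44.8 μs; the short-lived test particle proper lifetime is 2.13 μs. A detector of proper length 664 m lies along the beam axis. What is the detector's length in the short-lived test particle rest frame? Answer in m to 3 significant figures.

Time dilation ⇒ γ = Δt/τ₀ = 44.8/2.13 = 21.033
Length contraction: L = L₀/γ = 664/21.033 = 31.6 m

L ≈ 31.6 m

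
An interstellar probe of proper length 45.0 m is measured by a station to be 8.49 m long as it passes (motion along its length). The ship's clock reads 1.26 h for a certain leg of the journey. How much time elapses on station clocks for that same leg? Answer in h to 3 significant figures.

Length contraction ⇒ γ = L₀/L = 45.0/8.49 = 5.3004
Time dilation: Δt = γτ₀ = 5.3004 × 1.26 h = 6.68 h

Δt ≈ 6.68 h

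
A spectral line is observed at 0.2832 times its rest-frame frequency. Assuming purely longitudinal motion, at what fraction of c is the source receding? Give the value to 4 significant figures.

β ≈ 0.8515

f_obs/f_src = √((1−β)/(1+β)) = 0.2832  ⇒  (1−β)/(1+β) = 0.0802022
β = |1 − D²|/(1 + D²) = |1 − 0.0802022|/(1 + 0.0802022) = 0.8515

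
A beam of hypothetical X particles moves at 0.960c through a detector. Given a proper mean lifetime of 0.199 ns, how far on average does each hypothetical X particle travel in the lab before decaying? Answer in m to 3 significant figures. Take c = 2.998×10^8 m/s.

γ = 1/√(1 − 0.960²) = 3.5714
Dilated lifetime: Δt = γτ₀ = 3.5714 × 0.199 ns = 0.71071 ns
d = vΔt = 0.960c × 0.71071 ns = 2.8781×10^8 m/s × 7.1071×10^-10 s = 0.205 m

d ≈ 0.205 m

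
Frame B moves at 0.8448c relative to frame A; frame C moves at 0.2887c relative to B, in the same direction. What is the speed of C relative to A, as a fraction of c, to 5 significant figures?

u ≈ 0.91125c

Compose boost 2: (0.2887 + 0.8448)/(1 + 0.2887×0.8448) = 1.1335/1.243894 = 0.91125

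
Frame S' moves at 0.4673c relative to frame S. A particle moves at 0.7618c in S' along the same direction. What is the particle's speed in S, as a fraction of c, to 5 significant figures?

u ≈ 0.90642c

Relativistic velocity addition: u = (u' + v)/(1 + u'v/c²)
= (0.7618 + 0.4673)/(1 + 0.7618×0.4673) = 1.2291/1.355989 = 0.90642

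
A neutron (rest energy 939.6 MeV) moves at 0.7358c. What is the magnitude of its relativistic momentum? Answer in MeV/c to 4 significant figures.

γ = 1/√(1 − 0.7358²) = 1.47667
p = γβm₀c = 1.47667 × 0.7358 × 939.6 MeV/c = 1021 MeV/c

p ≈ 1021 MeV/c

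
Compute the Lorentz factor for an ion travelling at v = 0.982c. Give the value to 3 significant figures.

γ ≈ 5.29

γ = 1/√(1 − β²) = 1/√(1 − 0.982²) = 1/√(0.035676) = 5.29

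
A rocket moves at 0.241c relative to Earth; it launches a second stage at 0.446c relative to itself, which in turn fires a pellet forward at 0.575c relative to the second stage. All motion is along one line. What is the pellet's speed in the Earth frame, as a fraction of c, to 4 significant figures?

u ≈ 0.8811c

Compose boost 2: (0.446 + 0.241)/(1 + 0.446×0.241) = 0.6870/1.10749 = 0.620324
Compose boost 3: (0.575 + 0.620324)/(1 + 0.575×0.620324) = 1.19532/1.35669 = 0.8811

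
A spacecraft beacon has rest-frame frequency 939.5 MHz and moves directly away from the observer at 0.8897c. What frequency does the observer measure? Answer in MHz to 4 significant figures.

Relativistic Doppler: f_obs = f_src √((1−β)/(1+β))
= 939.5 × √(0.110300/1.88970) = 939.5 × 0.241597 = 227.0 MHz

f_obs ≈ 227.0 MHz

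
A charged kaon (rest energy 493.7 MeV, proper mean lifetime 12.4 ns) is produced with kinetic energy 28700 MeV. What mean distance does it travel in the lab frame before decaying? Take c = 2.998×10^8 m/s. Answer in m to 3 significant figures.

d ≈ 220 m

γ = 1 + K/(m₀c²) = 1 + 28700/493.7 = 59.132
β = √(1 − 1/γ²) = 0.99986
Dilated lifetime: γτ₀ = 59.132 × 12.4 ns = 733.24 ns
d = βc·γτ₀ = 0.99986 × (2.998×10^8 m/s) × 7.3324×10^-7 s = 220 m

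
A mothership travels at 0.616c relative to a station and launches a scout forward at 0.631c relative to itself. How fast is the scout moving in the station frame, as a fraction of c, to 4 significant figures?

Compose boost 2: (0.631 + 0.616)/(1 + 0.631×0.616) = 1.247/1.38870 = 0.8980

u ≈ 0.8980c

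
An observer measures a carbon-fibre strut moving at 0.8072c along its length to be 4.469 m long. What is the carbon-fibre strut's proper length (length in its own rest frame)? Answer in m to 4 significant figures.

L₀ ≈ 7.571 m

γ = 1/√(1 − 0.8072²) = 1.69412
L₀ = γL = 1.69412 × 4.469 = 7.571 m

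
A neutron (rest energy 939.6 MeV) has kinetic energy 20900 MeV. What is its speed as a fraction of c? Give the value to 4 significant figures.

β ≈ 0.9991

γ = 1 + K/(m₀c²) = 1 + 20900/939.6 = 23.2435
β = √(1 − 1/γ²) = 0.9991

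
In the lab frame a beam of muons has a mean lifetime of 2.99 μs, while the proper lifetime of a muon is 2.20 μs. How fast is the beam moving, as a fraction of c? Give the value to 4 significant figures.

γ = Δt/τ₀ = 2.99/2.20 = 1.35909
β = √(1 − 1/γ²) = √(1 − 1/1.35909²) = 0.6772

β ≈ 0.6772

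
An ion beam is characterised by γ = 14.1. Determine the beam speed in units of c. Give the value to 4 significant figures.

β = √(1 − 1/γ²) = √(1 − 1/14.1²) = √(0.994970) = 0.9975

β ≈ 0.9975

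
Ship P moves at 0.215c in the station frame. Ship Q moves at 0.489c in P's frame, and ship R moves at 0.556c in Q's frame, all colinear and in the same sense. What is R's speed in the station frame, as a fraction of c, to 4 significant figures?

Compose boost 2: (0.489 + 0.215)/(1 + 0.489×0.215) = 0.7040/1.10513 = 0.637026
Compose boost 3: (0.556 + 0.637026)/(1 + 0.556×0.637026) = 1.19303/1.35419 = 0.8810

u ≈ 0.8810c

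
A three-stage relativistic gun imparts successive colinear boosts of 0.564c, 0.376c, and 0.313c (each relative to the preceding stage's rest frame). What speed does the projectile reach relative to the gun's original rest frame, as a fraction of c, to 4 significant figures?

u ≈ 0.8759c

Compose boost 2: (0.376 + 0.564)/(1 + 0.376×0.564) = 0.9400/1.21206 = 0.775537
Compose boost 3: (0.313 + 0.775537)/(1 + 0.313×0.775537) = 1.08854/1.24274 = 0.8759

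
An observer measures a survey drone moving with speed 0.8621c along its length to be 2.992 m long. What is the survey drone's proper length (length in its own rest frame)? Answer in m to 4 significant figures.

L₀ ≈ 5.904 m

γ = 1/√(1 − 0.8621²) = 1.97341
L₀ = γL = 1.97341 × 2.992 = 5.904 m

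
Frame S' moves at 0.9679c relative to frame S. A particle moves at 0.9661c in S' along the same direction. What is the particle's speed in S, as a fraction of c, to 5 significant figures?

u ≈ 0.99944c

Relativistic velocity addition: u = (u' + v)/(1 + u'v/c²)
= (0.9661 + 0.9679)/(1 + 0.9661×0.9679) = 1.9340/1.935088 = 0.99944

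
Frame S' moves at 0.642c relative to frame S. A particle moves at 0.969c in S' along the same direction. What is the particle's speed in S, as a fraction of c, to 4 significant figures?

u ≈ 0.9932c

Relativistic velocity addition: u = (u' + v)/(1 + u'v/c²)
= (0.969 + 0.642)/(1 + 0.969×0.642) = 1.611/1.62210 = 0.9932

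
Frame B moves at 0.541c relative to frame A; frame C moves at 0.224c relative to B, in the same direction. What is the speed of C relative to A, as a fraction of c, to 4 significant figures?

Compose boost 2: (0.224 + 0.541)/(1 + 0.224×0.541) = 0.7650/1.12118 = 0.6823

u ≈ 0.6823c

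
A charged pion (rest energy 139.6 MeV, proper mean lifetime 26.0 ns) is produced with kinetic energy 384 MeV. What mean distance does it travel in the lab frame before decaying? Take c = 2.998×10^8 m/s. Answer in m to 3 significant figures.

γ = 1 + K/(m₀c²) = 1 + 384/139.6 = 3.7507
β = √(1 − 1/γ²) = 0.96380
Dilated lifetime: γτ₀ = 3.7507 × 26.0 ns = 97.519 ns
d = βc·γτ₀ = 0.96380 × (2.998×10^8 m/s) × 9.7519×10^-8 s = 28.2 m

d ≈ 28.2 m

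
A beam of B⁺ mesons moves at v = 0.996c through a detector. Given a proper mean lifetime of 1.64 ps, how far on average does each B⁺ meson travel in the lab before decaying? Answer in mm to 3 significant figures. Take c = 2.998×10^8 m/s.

γ = 1/√(1 − 0.996²) = 11.192
Dilated lifetime: Δt = γτ₀ = 11.192 × 1.64 ps = 18.354 ps
d = vΔt = 0.996c × 18.354 ps = 2.9860×10^8 m/s × 1.8354×10^-11 s = 5.48 mm

d ≈ 5.48 mm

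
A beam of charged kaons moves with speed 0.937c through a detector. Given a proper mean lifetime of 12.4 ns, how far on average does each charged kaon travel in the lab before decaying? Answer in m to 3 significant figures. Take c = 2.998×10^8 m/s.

γ = 1/√(1 − 0.937²) = 2.8626
Dilated lifetime: Δt = γτ₀ = 2.8626 × 12.4 ns = 35.497 ns
d = vΔt = 0.937c × 35.497 ns = 2.8091×10^8 m/s × 3.5497×10^-8 s = 9.97 m

d ≈ 9.97 m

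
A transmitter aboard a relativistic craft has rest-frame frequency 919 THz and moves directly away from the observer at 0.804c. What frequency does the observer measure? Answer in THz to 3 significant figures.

f_obs ≈ 303 THz

Relativistic Doppler: f_obs = f_src √((1−β)/(1+β))
= 919 × √(0.19600/1.8040) = 919 × 0.32962 = 303 THz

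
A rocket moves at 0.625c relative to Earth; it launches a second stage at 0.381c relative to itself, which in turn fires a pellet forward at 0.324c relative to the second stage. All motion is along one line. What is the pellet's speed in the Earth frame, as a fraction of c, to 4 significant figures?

u ≈ 0.8997c

Compose boost 2: (0.381 + 0.625)/(1 + 0.381×0.625) = 1.006/1.23812 = 0.812519
Compose boost 3: (0.324 + 0.812519)/(1 + 0.324×0.812519) = 1.13652/1.26326 = 0.8997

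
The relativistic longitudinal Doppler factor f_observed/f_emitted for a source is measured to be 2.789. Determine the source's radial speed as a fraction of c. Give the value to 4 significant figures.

f_obs/f_src = √((1+β)/(1−β)) = 2.789  ⇒  (1+β)/(1−β) = 7.77852
β = |1 − D²|/(1 + D²) = |1 − 7.77852|/(1 + 7.77852) = 0.7722

β ≈ 0.7722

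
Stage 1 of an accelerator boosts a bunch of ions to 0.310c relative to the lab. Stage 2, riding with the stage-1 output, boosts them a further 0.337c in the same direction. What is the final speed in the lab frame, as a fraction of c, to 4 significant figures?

Compose boost 2: (0.337 + 0.310)/(1 + 0.337×0.310) = 0.6470/1.10447 = 0.5858

u ≈ 0.5858c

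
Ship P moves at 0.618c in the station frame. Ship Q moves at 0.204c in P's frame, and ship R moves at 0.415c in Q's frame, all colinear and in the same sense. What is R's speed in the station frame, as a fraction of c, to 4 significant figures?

Compose boost 2: (0.204 + 0.618)/(1 + 0.204×0.618) = 0.8220/1.12607 = 0.729971
Compose boost 3: (0.415 + 0.729971)/(1 + 0.415×0.729971) = 1.14497/1.30294 = 0.8788

u ≈ 0.8788c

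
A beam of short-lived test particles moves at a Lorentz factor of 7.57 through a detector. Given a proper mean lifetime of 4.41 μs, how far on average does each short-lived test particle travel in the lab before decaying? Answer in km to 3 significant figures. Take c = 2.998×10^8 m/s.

β = √(1 − 1/γ²) = √(1 − 1/7.57²) = 0.99124
Dilated lifetime: Δt = γτ₀ = 7.57 × 4.41 μs = 33.384 μs
d = vΔt = 0.99124c × 33.384 μs = 2.9717×10^8 m/s × 3.3384×10^-5 s = 9.92 km

d ≈ 9.92 km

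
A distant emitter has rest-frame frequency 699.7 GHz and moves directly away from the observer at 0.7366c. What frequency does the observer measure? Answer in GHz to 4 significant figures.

f_obs ≈ 272.5 GHz

Relativistic Doppler: f_obs = f_src √((1−β)/(1+β))
= 699.7 × √(0.263400/1.73660) = 699.7 × 0.389456 = 272.5 GHz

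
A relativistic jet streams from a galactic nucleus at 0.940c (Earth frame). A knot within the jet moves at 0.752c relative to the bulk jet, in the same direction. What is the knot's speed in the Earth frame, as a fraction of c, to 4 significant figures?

u ≈ 0.9913c

Relativistic velocity addition: u = (u' + v)/(1 + u'v/c²)
= (0.752 + 0.940)/(1 + 0.752×0.940) = 1.692/1.70688 = 0.9913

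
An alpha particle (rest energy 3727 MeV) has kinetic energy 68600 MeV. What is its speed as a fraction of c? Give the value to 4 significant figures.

β ≈ 0.9987

γ = 1 + K/(m₀c²) = 1 + 68600/3727 = 19.4062
β = √(1 − 1/γ²) = 0.9987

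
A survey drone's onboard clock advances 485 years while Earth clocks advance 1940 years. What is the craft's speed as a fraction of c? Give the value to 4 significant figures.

β ≈ 0.9682

γ = Δt/τ₀ = 1940/485 = 4.00000
β = √(1 − 1/γ²) = √(1 − 1/4.00000²) = 0.9682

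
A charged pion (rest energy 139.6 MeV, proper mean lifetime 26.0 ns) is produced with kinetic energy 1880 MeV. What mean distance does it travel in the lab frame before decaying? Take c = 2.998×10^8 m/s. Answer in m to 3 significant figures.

γ = 1 + K/(m₀c²) = 1 + 1880/139.6 = 14.467
β = √(1 − 1/γ²) = 0.99761
Dilated lifetime: γτ₀ = 14.467 × 26.0 ns = 376.14 ns
d = βc·γτ₀ = 0.99761 × (2.998×10^8 m/s) × 3.7614×10^-7 s = 112 m

d ≈ 112 m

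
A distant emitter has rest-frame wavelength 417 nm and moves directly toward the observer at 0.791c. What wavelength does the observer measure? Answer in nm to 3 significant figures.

λ_obs ≈ 142 nm

Relativistic Doppler: λ_obs = λ_src √((1−β)/(1+β))
= 417 × √(0.20900/1.7910) = 417 × 0.34161 = 142 nm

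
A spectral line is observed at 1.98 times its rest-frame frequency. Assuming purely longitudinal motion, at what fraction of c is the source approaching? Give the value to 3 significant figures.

f_obs/f_src = √((1+β)/(1−β)) = 1.98  ⇒  (1+β)/(1−β) = 3.9204
β = |1 − D²|/(1 + D²) = |1 − 3.9204|/(1 + 3.9204) = 0.594

β ≈ 0.594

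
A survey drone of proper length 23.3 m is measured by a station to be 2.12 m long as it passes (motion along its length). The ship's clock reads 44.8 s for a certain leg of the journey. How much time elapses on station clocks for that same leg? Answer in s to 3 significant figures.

Δt ≈ 492 s

Length contraction ⇒ γ = L₀/L = 23.3/2.12 = 10.991
Time dilation: Δt = γτ₀ = 10.991 × 44.8 s = 492 s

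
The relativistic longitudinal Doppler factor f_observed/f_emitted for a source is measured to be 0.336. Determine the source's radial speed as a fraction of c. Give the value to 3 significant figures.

β ≈ 0.797

f_obs/f_src = √((1−β)/(1+β)) = 0.336  ⇒  (1−β)/(1+β) = 0.11290
β = |1 − D²|/(1 + D²) = |1 − 0.11290|/(1 + 0.11290) = 0.797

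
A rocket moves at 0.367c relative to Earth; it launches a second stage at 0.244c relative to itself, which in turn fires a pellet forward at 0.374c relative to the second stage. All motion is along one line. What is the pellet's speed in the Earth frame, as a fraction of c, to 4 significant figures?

u ≈ 0.7727c

Compose boost 2: (0.244 + 0.367)/(1 + 0.244×0.367) = 0.6110/1.08955 = 0.560783
Compose boost 3: (0.374 + 0.560783)/(1 + 0.374×0.560783) = 0.934783/1.20973 = 0.7727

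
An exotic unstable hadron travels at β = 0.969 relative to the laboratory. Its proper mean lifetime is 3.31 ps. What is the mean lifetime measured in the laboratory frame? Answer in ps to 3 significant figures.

Δt ≈ 13.4 ps

γ = 1/√(1 − 0.969²) = 4.0476
Time dilation: Δt = γτ₀ = 4.0476 × 3.31 ps = 13.4 ps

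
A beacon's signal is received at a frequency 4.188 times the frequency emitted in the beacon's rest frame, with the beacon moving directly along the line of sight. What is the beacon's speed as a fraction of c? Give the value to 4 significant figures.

β ≈ 0.8921

f_obs/f_src = √((1+β)/(1−β)) = 4.188  ⇒  (1+β)/(1−β) = 17.5393
β = |1 − D²|/(1 + D²) = |1 − 17.5393|/(1 + 17.5393) = 0.8921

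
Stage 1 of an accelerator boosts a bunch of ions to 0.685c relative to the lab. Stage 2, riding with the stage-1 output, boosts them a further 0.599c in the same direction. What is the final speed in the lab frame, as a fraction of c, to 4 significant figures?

Compose boost 2: (0.599 + 0.685)/(1 + 0.599×0.685) = 1.284/1.41031 = 0.9104

u ≈ 0.9104c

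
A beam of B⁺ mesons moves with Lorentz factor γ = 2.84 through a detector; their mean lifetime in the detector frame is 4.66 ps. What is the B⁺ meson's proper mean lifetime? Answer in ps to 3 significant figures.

γ = 2.84 (given)
Proper time: τ₀ = Δt/γ = 4.66/2.84 = 1.64 ps

τ₀ ≈ 1.64 ps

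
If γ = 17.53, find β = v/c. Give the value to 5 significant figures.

β ≈ 0.99837

β = √(1 − 1/γ²) = √(1 − 1/17.53²) = √(0.9967459) = 0.99837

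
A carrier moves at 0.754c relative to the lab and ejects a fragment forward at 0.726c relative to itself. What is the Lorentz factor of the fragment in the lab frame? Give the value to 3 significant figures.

γ ≈ 3.43

u_lab = (0.726 + 0.754)/(1 + 0.726×0.754) = 1.480/1.54740 = 0.956441
γ = 1/√(1 − 0.956441²) = 3.43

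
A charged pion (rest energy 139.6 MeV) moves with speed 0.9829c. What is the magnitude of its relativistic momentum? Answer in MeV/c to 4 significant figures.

p ≈ 745.2 MeV/c

γ = 1/√(1 − 0.9829²) = 5.43065
p = γβm₀c = 5.43065 × 0.9829 × 139.6 MeV/c = 745.2 MeV/c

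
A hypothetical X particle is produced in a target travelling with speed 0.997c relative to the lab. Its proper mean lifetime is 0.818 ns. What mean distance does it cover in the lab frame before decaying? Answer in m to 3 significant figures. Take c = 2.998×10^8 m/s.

d ≈ 3.16 m

γ = 1/√(1 − 0.997²) = 12.920
Dilated lifetime: Δt = γτ₀ = 12.920 × 0.818 ns = 10.568 ns
d = vΔt = 0.997c × 10.568 ns = 2.9890×10^8 m/s × 1.0568×10^-8 s = 3.16 m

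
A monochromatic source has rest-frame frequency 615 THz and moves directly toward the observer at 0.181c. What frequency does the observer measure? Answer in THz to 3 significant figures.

f_obs ≈ 739 THz

Relativistic Doppler: f_obs = f_src √((1+β)/(1−β))
= 615 × √(1.1810/0.81900) = 615 × 1.2008 = 739 THz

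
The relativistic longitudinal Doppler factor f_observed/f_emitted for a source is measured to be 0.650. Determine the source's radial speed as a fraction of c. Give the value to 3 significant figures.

f_obs/f_src = √((1−β)/(1+β)) = 0.650  ⇒  (1−β)/(1+β) = 0.42250
β = |1 − D²|/(1 + D²) = |1 − 0.42250|/(1 + 0.42250) = 0.406

β ≈ 0.406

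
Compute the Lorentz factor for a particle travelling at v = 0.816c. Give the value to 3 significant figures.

γ = 1/√(1 − β²) = 1/√(1 − 0.816²) = 1/√(0.33414) = 1.73

γ ≈ 1.73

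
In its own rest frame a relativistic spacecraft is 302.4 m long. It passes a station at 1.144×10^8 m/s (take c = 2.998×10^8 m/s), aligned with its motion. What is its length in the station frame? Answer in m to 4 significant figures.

β = v/c = 1.144×10^8 / 2.998×10^8 = 0.381588
γ = 1/√(1 − 0.381588²) = 1.08186
Length contraction: L = L₀/γ = 302.4/1.08186 = 279.5 m

L ≈ 279.5 m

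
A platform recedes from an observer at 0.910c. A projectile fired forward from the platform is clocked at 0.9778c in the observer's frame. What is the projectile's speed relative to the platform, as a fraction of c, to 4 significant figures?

u' ≈ 0.6152c

Inverse velocity addition: u' = (u − v)/(1 − uv/c²)
= (0.9778 − 0.910)/(1 − 0.9778×0.910) = 0.06780/0.110202 = 0.6152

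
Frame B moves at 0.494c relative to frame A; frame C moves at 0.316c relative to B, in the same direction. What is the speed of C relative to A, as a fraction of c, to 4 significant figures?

Compose boost 2: (0.316 + 0.494)/(1 + 0.316×0.494) = 0.8100/1.15610 = 0.7006

u ≈ 0.7006c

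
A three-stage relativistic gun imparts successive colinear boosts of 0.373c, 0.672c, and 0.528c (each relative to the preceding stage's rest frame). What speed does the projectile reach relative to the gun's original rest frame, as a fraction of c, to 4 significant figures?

u ≈ 0.9461c

Compose boost 2: (0.672 + 0.373)/(1 + 0.672×0.373) = 1.045/1.25066 = 0.835561
Compose boost 3: (0.528 + 0.835561)/(1 + 0.528×0.835561) = 1.36356/1.44118 = 0.9461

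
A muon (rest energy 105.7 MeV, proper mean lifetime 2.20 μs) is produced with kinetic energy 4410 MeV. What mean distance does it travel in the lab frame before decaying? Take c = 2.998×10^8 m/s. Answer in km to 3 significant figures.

γ = 1 + K/(m₀c²) = 1 + 4410/105.7 = 42.722
β = √(1 − 1/γ²) = 0.99973
Dilated lifetime: γτ₀ = 42.722 × 2.20 μs = 93.988 μs
d = βc·γτ₀ = 0.99973 × (2.998×10^8 m/s) × 9.3988×10^-5 s = 28.2 km

d ≈ 28.2 km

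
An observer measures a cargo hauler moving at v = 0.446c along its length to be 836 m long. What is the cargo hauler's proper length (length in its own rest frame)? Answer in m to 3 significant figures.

γ = 1/√(1 − 0.446²) = 1.1173
L₀ = γL = 1.1173 × 836 = 934 m

L₀ ≈ 934 m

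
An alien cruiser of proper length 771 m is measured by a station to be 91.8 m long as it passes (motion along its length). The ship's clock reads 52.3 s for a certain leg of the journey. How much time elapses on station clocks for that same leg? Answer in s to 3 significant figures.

Length contraction ⇒ γ = L₀/L = 771/91.8 = 8.3987
Time dilation: Δt = γτ₀ = 8.3987 × 52.3 s = 439 s

Δt ≈ 439 s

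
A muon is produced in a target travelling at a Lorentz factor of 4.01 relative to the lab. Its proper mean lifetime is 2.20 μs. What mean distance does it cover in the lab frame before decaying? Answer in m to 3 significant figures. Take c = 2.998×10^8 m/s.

d ≈ 2560 m

β = √(1 − 1/γ²) = √(1 − 1/4.01²) = 0.96841
Dilated lifetime: Δt = γτ₀ = 4.01 × 2.20 μs = 8.8220 μs
d = vΔt = 0.96841c × 8.8220 μs = 2.9033×10^8 m/s × 8.8220×10^-6 s = 2560 m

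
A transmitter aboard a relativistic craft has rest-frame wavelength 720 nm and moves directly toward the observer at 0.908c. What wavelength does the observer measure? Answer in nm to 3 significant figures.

Relativistic Doppler: λ_obs = λ_src √((1−β)/(1+β))
= 720 × √(0.092000/1.9080) = 720 × 0.21959 = 158 nm

λ_obs ≈ 158 nm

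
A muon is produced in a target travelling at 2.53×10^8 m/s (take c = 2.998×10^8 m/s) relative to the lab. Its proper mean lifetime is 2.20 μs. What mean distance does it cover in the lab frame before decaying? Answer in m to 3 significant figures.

β = v/c = 2.53×10^8 / 2.998×10^8 = 0.84390
γ = 1/√(1 − 0.84390²) = 1.8639
Dilated lifetime: Δt = γτ₀ = 1.8639 × 2.20 μs = 4.1006 μs
d = vΔt = 0.84390c × 4.1006 μs = 2.5300×10^8 m/s × 4.1006×10^-6 s = 1040 m

d ≈ 1040 m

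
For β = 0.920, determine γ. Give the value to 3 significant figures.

γ ≈ 2.55

γ = 1/√(1 − β²) = 1/√(1 − 0.920²) = 1/√(0.15360) = 2.55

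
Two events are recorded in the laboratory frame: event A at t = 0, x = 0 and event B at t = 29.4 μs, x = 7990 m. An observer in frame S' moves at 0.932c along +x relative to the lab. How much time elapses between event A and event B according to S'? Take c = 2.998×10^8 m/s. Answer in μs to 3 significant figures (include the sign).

γ = 1/√(1 − 0.932²) = 2.7589
Δt' = γ(Δt − vΔx/c²) = 2.7589 × (29.4 μs − 0.932×7990 m / (2.998×10^8 m/s))
= 2.7589 × (4.5612 μs) = 12.6 μs

Δt' ≈ 12.6 μs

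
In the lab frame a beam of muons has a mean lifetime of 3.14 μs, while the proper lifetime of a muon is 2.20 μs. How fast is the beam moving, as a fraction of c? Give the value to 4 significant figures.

β ≈ 0.7135

γ = Δt/τ₀ = 3.14/2.20 = 1.42727
β = √(1 − 1/γ²) = √(1 − 1/1.42727²) = 0.7135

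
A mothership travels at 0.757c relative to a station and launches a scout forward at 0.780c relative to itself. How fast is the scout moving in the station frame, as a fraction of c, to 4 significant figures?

u ≈ 0.9664c

Compose boost 2: (0.780 + 0.757)/(1 + 0.780×0.757) = 1.537/1.59046 = 0.9664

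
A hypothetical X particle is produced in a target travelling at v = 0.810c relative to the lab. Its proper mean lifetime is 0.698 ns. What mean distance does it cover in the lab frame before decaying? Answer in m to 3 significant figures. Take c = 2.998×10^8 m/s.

γ = 1/√(1 − 0.810²) = 1.7052
Dilated lifetime: Δt = γτ₀ = 1.7052 × 0.698 ns = 1.1903 ns
d = vΔt = 0.810c × 1.1903 ns = 2.4284×10^8 m/s × 1.1903×10^-9 s = 0.289 m

d ≈ 0.289 m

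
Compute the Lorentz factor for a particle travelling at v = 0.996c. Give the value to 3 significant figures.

γ ≈ 11.2

γ = 1/√(1 − β²) = 1/√(1 − 0.996²) = 1/√(0.0079840) = 11.2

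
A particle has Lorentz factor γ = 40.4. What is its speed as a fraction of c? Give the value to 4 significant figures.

β = √(1 − 1/γ²) = √(1 − 1/40.4²) = √(0.999387) = 0.9997

β ≈ 0.9997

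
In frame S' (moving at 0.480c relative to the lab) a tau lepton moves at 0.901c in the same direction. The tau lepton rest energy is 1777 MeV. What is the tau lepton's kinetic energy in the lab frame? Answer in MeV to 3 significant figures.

K ≈ 4910 MeV

u_lab = (0.901 + 0.480)/(1 + 0.901×0.480) = 0.964062
γ = 1/√(1 − 0.964062²) = 3.7640
K = (γ − 1)m₀c² = (3.7640 − 1) × 1777 = 2.7640 × 1777 = 4910 MeV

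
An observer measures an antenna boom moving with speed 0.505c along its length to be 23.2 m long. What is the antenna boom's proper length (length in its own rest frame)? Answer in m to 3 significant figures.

γ = 1/√(1 − 0.505²) = 1.1586
L₀ = γL = 1.1586 × 23.2 = 26.9 m

L₀ ≈ 26.9 m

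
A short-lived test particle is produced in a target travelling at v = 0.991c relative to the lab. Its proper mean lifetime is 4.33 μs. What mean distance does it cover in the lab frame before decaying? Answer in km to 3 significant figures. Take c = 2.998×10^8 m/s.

γ = 1/√(1 − 0.991²) = 7.4704
Dilated lifetime: Δt = γτ₀ = 7.4704 × 4.33 μs = 32.347 μs
d = vΔt = 0.991c × 32.347 μs = 2.9710×10^8 m/s × 3.2347×10^-5 s = 9.61 km

d ≈ 9.61 km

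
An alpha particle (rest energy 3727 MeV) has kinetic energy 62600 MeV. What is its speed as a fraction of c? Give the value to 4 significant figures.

β ≈ 0.9984

γ = 1 + K/(m₀c²) = 1 + 62600/3727 = 17.7964
β = √(1 − 1/γ²) = 0.9984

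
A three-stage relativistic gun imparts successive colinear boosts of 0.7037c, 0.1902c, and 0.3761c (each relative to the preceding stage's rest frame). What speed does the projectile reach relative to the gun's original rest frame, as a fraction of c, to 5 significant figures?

u ≈ 0.89817c

Compose boost 2: (0.1902 + 0.7037)/(1 + 0.1902×0.7037) = 0.89390/1.133844 = 0.7883802
Compose boost 3: (0.3761 + 0.7883802)/(1 + 0.3761×0.7883802) = 1.164480/1.296510 = 0.89817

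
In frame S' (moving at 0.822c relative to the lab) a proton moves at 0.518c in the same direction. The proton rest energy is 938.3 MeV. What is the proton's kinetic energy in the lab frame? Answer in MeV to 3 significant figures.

K ≈ 1810 MeV

u_lab = (0.518 + 0.822)/(1 + 0.518×0.822) = 0.939826
γ = 1/√(1 − 0.939826²) = 2.9269
K = (γ − 1)m₀c² = (2.9269 − 1) × 938.3 = 1.9269 × 938.3 = 1810 MeV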